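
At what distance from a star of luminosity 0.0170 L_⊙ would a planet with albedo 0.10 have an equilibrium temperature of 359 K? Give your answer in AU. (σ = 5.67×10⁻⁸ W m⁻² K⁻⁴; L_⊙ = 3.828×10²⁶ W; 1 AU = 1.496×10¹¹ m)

d ≈ 0.0744 AU

L = 0.0170 × 3.828×10²⁶ = 6.51×10²⁴ W.
From T_eq⁴ = L(1−A)/(16πσd²): d = √[L(1−A)/(16πσT_eq⁴)].
d = √[6.51×10²⁴ × 0.90 / (16π × 5.67×10⁻⁸ × (359)⁴)] = 1.11×10¹⁰ m = 0.0744 AU.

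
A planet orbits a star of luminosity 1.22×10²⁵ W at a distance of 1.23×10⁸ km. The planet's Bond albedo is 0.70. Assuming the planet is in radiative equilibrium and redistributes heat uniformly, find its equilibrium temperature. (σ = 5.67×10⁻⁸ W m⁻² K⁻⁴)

T_eq ≈ 96.0 K

d = 1.23×10⁸ km = 1.23×10¹¹ m.
Flux: S = L/(4πd²) = 1.22×10²⁵/(4π×(1.23×10¹¹)²) = 64.2 W m⁻².
Energy balance: absorbed = emitted ⇒ πR²·S(1−A) = 4πR²·σT_eq⁴, so T_eq⁴ = S(1−A)/(4σ).
T_eq = [64.2 × 0.30 / (4 × 5.67×10⁻⁸)]^(1/4) = (8.49×10⁷)^(1/4) = 96.0 K.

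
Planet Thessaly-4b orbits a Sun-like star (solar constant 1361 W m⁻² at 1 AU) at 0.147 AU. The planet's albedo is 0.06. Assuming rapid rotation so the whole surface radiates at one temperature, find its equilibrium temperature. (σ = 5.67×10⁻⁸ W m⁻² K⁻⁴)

T_eq ≈ 715 K

Flux at 0.147 AU: S = 1361/0.147² = 6.30×10⁴ W m⁻².
Energy balance: absorbed = emitted ⇒ πR²·S(1−A) = 4πR²·σT_eq⁴, so T_eq⁴ = S(1−A)/(4σ).
T_eq = [6.30×10⁴ × 0.94 / (4 × 5.67×10⁻⁸)]^(1/4) = (2.61×10¹¹)^(1/4) = 715 K.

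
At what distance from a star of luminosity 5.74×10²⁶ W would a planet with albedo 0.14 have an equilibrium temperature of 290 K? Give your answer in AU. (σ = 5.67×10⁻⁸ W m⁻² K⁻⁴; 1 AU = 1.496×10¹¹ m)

d ≈ 1.05 AU

From T_eq⁴ = L(1−A)/(16πσd²): d = √[L(1−A)/(16πσT_eq⁴)].
d = √[5.74×10²⁶ × 0.86 / (16π × 5.67×10⁻⁸ × (290)⁴)] = 1.56×10¹¹ m = 1.05 AU.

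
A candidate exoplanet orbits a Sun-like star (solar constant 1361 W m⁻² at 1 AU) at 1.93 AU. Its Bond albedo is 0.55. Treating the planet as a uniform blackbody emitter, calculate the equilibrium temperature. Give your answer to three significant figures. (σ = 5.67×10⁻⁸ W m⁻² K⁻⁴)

T_eq ≈ 164 K

Flux at 1.93 AU: S = 1361/1.93² = 365 W m⁻².
Energy balance: absorbed = emitted ⇒ πR²·S(1−A) = 4πR²·σT_eq⁴, so T_eq⁴ = S(1−A)/(4σ).
T_eq = [365 × 0.45 / (4 × 5.67×10⁻⁸)]^(1/4) = (7.25×10⁸)^(1/4) = 164 K.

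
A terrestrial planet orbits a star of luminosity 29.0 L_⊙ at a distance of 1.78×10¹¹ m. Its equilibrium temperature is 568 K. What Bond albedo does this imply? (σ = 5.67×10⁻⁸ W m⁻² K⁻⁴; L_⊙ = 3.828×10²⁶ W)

L = 29.0 × 3.828×10²⁶ = 1.11×10²⁸ W.
Flux: S = L/(4πd²) = 1.11×10²⁸/(4π×(1.78×10¹¹)²) = 2.79×10⁴ W m⁻².
From T_eq⁴ = S(1−A)/(4σ): 1−A = 4σT_eq⁴/S.
1−A = 4 × 5.67×10⁻⁸ × (568)⁴ / 2.79×10⁴ = 0.847.

A ≈ 0.15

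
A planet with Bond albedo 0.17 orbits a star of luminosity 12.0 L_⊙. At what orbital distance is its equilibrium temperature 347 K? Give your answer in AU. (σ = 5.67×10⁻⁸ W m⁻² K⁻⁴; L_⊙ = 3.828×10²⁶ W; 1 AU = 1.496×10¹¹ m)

d ≈ 2.03 AU

L = 12.0 × 3.828×10²⁶ = 4.59×10²⁷ W.
From T_eq⁴ = L(1−A)/(16πσd²): d = √[L(1−A)/(16πσT_eq⁴)].
d = √[4.59×10²⁷ × 0.83 / (16π × 5.67×10⁻⁸ × (347)⁴)] = 3.04×10¹¹ m = 2.03 AU.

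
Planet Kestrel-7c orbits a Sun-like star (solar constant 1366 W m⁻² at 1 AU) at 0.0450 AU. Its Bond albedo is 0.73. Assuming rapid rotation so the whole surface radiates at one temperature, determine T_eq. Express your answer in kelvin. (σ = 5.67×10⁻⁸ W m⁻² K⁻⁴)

Flux at 0.0450 AU: S = 1366/0.0450² = 6.75×10⁵ W m⁻².
Energy balance: absorbed = emitted ⇒ πR²·S(1−A) = 4πR²·σT_eq⁴, so T_eq⁴ = S(1−A)/(4σ).
T_eq = [6.75×10⁵ × 0.27 / (4 × 5.67×10⁻⁸)]^(1/4) = (8.03×10¹¹)^(1/4) = 947 K.

T_eq ≈ 947 K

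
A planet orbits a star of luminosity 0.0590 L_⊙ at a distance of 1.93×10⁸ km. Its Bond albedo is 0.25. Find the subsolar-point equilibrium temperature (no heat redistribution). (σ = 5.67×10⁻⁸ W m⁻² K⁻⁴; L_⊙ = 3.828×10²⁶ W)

d = 1.93×10⁸ km = 1.93×10¹¹ m.
L = 0.0590 × 3.828×10²⁶ = 2.26×10²⁵ W.
Flux: S = L/(4πd²) = 2.26×10²⁵/(4π×(1.93×10¹¹)²) = 48.3 W m⁻².
At the subsolar point the surface absorbs S(1−A) and emits σT⁴ per unit area — no factor of 4, since only the local patch is in balance.
T = [48.3 × 0.75 / 5.67×10⁻⁸]^(1/4) = (6.38×10⁸)^(1/4) = 159 K.

T_ss ≈ 159 K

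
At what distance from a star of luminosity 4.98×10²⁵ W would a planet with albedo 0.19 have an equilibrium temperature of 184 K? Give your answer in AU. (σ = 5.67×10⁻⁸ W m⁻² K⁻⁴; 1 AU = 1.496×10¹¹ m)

d ≈ 0.743 AU

From T_eq⁴ = L(1−A)/(16πσd²): d = √[L(1−A)/(16πσT_eq⁴)].
d = √[4.98×10²⁵ × 0.81 / (16π × 5.67×10⁻⁸ × (184)⁴)] = 1.11×10¹¹ m = 0.743 AU.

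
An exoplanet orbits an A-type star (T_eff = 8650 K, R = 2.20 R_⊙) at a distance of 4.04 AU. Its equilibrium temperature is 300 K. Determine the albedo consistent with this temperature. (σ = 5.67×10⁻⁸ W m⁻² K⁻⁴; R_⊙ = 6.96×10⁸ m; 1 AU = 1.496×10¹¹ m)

R_⋆ = 2.20 × 6.96×10⁸ = 1.53×10⁹ m.
d = 4.04 AU = 6.04×10¹¹ m.
L = 4πR_⋆²σT_⋆⁴ = 4π(1.53×10⁹)² × 5.67×10⁻⁸ × (8650)⁴ = 9.35×10²⁷ W.
S = L/(4πd²) = 2040 W m⁻².
From T_eq⁴ = S(1−A)/(4σ): 1−A = 4σT_eq⁴/S.
1−A = 4 × 5.67×10⁻⁸ × (300)⁴ / 2040 = 0.902.

A ≈ 0.10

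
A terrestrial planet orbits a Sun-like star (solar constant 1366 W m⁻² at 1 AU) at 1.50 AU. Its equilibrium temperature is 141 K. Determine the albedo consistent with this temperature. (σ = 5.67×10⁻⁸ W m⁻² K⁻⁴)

Flux at 1.50 AU: S = 1366/1.50² = 607 W m⁻².
From T_eq⁴ = S(1−A)/(4σ): 1−A = 4σT_eq⁴/S.
1−A = 4 × 5.67×10⁻⁸ × (141)⁴ / 607 = 0.148.

A ≈ 0.85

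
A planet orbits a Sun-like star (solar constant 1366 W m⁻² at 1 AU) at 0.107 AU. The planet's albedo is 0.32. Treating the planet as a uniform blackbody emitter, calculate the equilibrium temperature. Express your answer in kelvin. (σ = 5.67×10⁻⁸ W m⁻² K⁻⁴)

Flux at 0.107 AU: S = 1366/0.107² = 1.19×10⁵ W m⁻².
Energy balance: absorbed = emitted ⇒ πR²·S(1−A) = 4πR²·σT_eq⁴, so T_eq⁴ = S(1−A)/(4σ).
T_eq = [1.19×10⁵ × 0.68 / (4 × 5.67×10⁻⁸)]^(1/4) = (3.58×10¹¹)^(1/4) = 773 K.

T_eq ≈ 773 K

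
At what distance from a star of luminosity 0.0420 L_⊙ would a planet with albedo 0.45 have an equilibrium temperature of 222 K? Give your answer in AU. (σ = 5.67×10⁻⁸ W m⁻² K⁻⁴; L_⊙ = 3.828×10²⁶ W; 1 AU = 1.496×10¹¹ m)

d ≈ 0.239 AU

L = 0.0420 × 3.828×10²⁶ = 1.61×10²⁵ W.
From T_eq⁴ = L(1−A)/(16πσd²): d = √[L(1−A)/(16πσT_eq⁴)].
d = √[1.61×10²⁵ × 0.55 / (16π × 5.67×10⁻⁸ × (222)⁴)] = 3.57×10¹⁰ m = 0.239 AU.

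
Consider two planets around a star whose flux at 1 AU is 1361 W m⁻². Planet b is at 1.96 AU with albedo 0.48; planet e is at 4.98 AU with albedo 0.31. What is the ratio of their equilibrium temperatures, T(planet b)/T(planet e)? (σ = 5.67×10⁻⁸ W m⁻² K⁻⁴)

T_eq = [S₀(1−A)/(4σd²)]^(1/4), so T ∝ (1−A)^(1/4) / √d.
T₁ = [1361×0.52/(4×5.67×10⁻⁸×1.96²)]^(1/4) = 168.82 K.
T₂ = [1361×0.69/(4×5.67×10⁻⁸×4.98²)]^(1/4) = 113.67 K.

T₁/T₂ ≈ 1.485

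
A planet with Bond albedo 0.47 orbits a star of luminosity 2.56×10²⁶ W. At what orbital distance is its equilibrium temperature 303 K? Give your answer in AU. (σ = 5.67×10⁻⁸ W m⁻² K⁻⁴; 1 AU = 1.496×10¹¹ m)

From T_eq⁴ = L(1−A)/(16πσd²): d = √[L(1−A)/(16πσT_eq⁴)].
d = √[2.56×10²⁶ × 0.53 / (16π × 5.67×10⁻⁸ × (303)⁴)] = 7.52×10¹⁰ m = 0.502 AU.

d ≈ 0.502 AU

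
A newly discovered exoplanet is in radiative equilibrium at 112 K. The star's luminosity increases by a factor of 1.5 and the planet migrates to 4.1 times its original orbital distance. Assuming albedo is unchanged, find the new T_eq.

T_eq ∝ L^(1/4) · d^(−1/2).
T′ = 112 × 1.5^(1/4) / 4.1^(1/2) = 61.2 K.

T_eq ≈ 61.2 K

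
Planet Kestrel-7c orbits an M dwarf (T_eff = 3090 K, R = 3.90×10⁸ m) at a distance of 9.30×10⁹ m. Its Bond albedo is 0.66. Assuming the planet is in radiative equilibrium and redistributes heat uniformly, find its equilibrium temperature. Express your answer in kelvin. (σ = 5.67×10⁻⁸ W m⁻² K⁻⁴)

T_eq ≈ 342 K

L = 4πR_⋆²σT_⋆⁴ = 4π(3.90×10⁸)² × 5.67×10⁻⁸ × (3090)⁴ = 9.88×10²⁴ W.
S = L/(4πd²) = 9090 W m⁻².
Energy balance: absorbed = emitted ⇒ πR²·S(1−A) = 4πR²·σT_eq⁴, so T_eq⁴ = S(1−A)/(4σ).
T_eq = [9090 × 0.34 / (4 × 5.67×10⁻⁸)]^(1/4) = (1.36×10¹⁰)^(1/4) = 342 K.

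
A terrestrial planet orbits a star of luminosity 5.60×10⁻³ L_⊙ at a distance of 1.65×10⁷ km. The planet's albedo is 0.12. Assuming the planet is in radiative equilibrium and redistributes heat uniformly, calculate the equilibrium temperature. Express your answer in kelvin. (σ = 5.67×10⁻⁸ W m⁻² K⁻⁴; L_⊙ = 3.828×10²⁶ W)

d = 1.65×10⁷ km = 1.65×10¹⁰ m.
L = 5.60×10⁻³ × 3.828×10²⁶ = 2.14×10²⁴ W.
Flux: S = L/(4πd²) = 2.14×10²⁴/(4π×(1.65×10¹⁰)²) = 627 W m⁻².
Energy balance: absorbed = emitted ⇒ πR²·S(1−A) = 4πR²·σT_eq⁴, so T_eq⁴ = S(1−A)/(4σ).
T_eq = [627 × 0.88 / (4 × 5.67×10⁻⁸)]^(1/4) = (2.43×10⁹)^(1/4) = 222 K.

T_eq ≈ 222 K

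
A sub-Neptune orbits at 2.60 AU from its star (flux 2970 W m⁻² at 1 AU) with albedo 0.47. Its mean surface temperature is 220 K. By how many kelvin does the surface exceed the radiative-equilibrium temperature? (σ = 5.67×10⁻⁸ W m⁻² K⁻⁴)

ΔT ≈ 41.0 K

S = 2970/2.60² = 439.3 W m⁻².
T_eq = [S(1−A)/(4σ)]^(1/4) = [439.3×0.53/(4×5.67×10⁻⁸)]^(1/4) = 179.0 K.
ΔT = T_surf − T_eq = 220 − 179.0.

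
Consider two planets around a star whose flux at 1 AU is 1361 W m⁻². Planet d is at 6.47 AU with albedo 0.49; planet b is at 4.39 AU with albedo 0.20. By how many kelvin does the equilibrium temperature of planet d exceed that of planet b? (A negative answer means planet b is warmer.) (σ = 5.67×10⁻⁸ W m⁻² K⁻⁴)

T_eq = [S₀(1−A)/(4σd²)]^(1/4), so T ∝ (1−A)^(1/4) / √d.
T₁ = [1361×0.51/(4×5.67×10⁻⁸×6.47²)]^(1/4) = 92.47 K.
T₂ = [1361×0.80/(4×5.67×10⁻⁸×4.39²)]^(1/4) = 125.63 K.

ΔT ≈ -33.2 K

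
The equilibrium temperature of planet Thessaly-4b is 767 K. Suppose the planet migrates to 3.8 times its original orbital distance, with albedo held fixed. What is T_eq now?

T_eq ∝ L^(1/4) · d^(−1/2).
T′ = 767 / 3.8^(1/2) = 393 K.

T_eq ≈ 393 K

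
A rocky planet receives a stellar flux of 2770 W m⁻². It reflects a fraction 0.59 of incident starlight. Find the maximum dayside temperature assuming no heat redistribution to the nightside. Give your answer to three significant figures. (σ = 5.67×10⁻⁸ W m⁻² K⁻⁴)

With no redistribution each surface element balances locally: S(1−A) = σT⁴.
T = [2770 × 0.41 / 5.67×10⁻⁸]^(1/4) = (2.00×10¹⁰)^(1/4) = 376 K.

T_ss ≈ 376 K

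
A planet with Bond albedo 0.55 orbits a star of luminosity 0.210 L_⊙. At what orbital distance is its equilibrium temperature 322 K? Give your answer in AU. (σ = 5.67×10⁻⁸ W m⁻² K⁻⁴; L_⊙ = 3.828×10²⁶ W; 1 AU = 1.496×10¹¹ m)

L = 0.210 × 3.828×10²⁶ = 8.04×10²⁵ W.
From T_eq⁴ = L(1−A)/(16πσd²): d = √[L(1−A)/(16πσT_eq⁴)].
d = √[8.04×10²⁵ × 0.45 / (16π × 5.67×10⁻⁸ × (322)⁴)] = 3.44×10¹⁰ m = 0.230 AU.

d ≈ 0.230 AU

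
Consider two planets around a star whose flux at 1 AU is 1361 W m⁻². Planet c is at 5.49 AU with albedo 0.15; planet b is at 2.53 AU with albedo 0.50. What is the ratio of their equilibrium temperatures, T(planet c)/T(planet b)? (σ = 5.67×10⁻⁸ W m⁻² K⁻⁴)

T₁/T₂ ≈ 0.775

T_eq = [S₀(1−A)/(4σd²)]^(1/4), so T ∝ (1−A)^(1/4) / √d.
T₁ = [1361×0.85/(4×5.67×10⁻⁸×5.49²)]^(1/4) = 114.06 K.
T₂ = [1361×0.50/(4×5.67×10⁻⁸×2.53²)]^(1/4) = 147.14 K.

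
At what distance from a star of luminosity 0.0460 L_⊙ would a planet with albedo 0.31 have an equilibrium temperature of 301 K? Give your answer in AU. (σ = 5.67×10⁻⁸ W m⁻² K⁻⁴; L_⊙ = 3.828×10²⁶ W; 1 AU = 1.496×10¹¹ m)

L = 0.0460 × 3.828×10²⁶ = 1.76×10²⁵ W.
From T_eq⁴ = L(1−A)/(16πσd²): d = √[L(1−A)/(16πσT_eq⁴)].
d = √[1.76×10²⁵ × 0.69 / (16π × 5.67×10⁻⁸ × (301)⁴)] = 2.28×10¹⁰ m = 0.152 AU.

d ≈ 0.152 AU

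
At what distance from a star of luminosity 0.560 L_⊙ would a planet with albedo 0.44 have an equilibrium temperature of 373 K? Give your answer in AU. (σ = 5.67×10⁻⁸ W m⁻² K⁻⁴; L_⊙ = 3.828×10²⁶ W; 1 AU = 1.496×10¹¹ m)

d ≈ 0.312 AU

L = 0.560 × 3.828×10²⁶ = 2.14×10²⁶ W.
From T_eq⁴ = L(1−A)/(16πσd²): d = √[L(1−A)/(16πσT_eq⁴)].
d = √[2.14×10²⁶ × 0.56 / (16π × 5.67×10⁻⁸ × (373)⁴)] = 4.66×10¹⁰ m = 0.312 AU.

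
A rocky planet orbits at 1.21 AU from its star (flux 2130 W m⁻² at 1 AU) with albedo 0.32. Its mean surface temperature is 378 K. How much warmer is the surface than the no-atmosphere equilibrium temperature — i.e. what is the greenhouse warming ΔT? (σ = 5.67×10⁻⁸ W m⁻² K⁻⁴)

ΔT ≈ 121.0 K

S = 2130/1.21² = 1455 W m⁻².
T_eq = [S(1−A)/(4σ)]^(1/4) = [1455×0.68/(4×5.67×10⁻⁸)]^(1/4) = 257.0 K.
ΔT = T_surf − T_eq = 378 − 257.0.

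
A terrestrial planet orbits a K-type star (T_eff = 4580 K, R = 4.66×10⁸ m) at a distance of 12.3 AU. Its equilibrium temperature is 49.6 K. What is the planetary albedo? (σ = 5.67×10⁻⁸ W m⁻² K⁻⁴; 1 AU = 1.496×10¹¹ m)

d = 12.3 AU = 1.84×10¹² m.
L = 4πR_⋆²σT_⋆⁴ = 4π(4.66×10⁸)² × 5.67×10⁻⁸ × (4580)⁴ = 6.81×10²⁵ W.
S = L/(4πd²) = 1.60 W m⁻².
From T_eq⁴ = S(1−A)/(4σ): 1−A = 4σT_eq⁴/S.
1−A = 4 × 5.67×10⁻⁸ × (49.6)⁴ / 1.60 = 0.858.

A ≈ 0.14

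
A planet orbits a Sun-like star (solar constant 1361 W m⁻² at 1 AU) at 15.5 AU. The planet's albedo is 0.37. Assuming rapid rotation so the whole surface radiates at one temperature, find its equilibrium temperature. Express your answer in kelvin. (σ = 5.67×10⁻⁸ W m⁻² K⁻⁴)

T_eq ≈ 63.0 K

Flux at 15.5 AU: S = 1361/15.5² = 5.66 W m⁻².
Energy balance: absorbed = emitted ⇒ πR²·S(1−A) = 4πR²·σT_eq⁴, so T_eq⁴ = S(1−A)/(4σ).
T_eq = [5.66 × 0.63 / (4 × 5.67×10⁻⁸)]^(1/4) = (1.57×10⁷)^(1/4) = 63.0 K.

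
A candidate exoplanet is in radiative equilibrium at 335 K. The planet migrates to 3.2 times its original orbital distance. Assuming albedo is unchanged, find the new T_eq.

T_eq ≈ 187 K

T_eq ∝ L^(1/4) · d^(−1/2).
T′ = 335 / 3.2^(1/2) = 187 K.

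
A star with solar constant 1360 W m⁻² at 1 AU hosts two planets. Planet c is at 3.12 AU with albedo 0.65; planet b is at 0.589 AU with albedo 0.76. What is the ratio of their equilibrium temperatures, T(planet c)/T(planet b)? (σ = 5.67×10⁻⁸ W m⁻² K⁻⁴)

T_eq = [S₀(1−A)/(4σd²)]^(1/4), so T ∝ (1−A)^(1/4) / √d.
T₁ = [1360×0.35/(4×5.67×10⁻⁸×3.12²)]^(1/4) = 121.18 K.
T₂ = [1360×0.24/(4×5.67×10⁻⁸×0.589²)]^(1/4) = 253.79 K.

T₁/T₂ ≈ 0.477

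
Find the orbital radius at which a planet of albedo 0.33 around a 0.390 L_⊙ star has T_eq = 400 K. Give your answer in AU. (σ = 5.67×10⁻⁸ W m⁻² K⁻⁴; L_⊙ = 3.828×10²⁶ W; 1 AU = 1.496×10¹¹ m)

d ≈ 0.248 AU

L = 0.390 × 3.828×10²⁶ = 1.49×10²⁶ W.
From T_eq⁴ = L(1−A)/(16πσd²): d = √[L(1−A)/(16πσT_eq⁴)].
d = √[1.49×10²⁶ × 0.67 / (16π × 5.67×10⁻⁸ × (400)⁴)] = 3.70×10¹⁰ m = 0.248 AU.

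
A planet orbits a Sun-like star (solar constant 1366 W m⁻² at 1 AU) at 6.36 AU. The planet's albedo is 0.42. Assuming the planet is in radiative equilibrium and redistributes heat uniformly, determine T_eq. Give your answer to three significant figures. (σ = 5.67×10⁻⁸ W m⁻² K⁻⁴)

Flux at 6.36 AU: S = 1366/6.36² = 33.8 W m⁻².
Energy balance: absorbed = emitted ⇒ πR²·S(1−A) = 4πR²·σT_eq⁴, so T_eq⁴ = S(1−A)/(4σ).
T_eq = [33.8 × 0.58 / (4 × 5.67×10⁻⁸)]^(1/4) = (8.64×10⁷)^(1/4) = 96.4 K.

T_eq ≈ 96.4 K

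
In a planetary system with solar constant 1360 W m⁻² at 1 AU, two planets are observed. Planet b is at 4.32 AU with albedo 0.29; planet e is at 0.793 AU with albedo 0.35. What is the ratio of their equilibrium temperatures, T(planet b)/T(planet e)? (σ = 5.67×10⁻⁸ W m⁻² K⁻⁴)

T_eq = [S₀(1−A)/(4σd²)]^(1/4), so T ∝ (1−A)^(1/4) / √d.
T₁ = [1360×0.71/(4×5.67×10⁻⁸×4.32²)]^(1/4) = 122.90 K.
T₂ = [1360×0.65/(4×5.67×10⁻⁸×0.793²)]^(1/4) = 280.59 K.

T₁/T₂ ≈ 0.438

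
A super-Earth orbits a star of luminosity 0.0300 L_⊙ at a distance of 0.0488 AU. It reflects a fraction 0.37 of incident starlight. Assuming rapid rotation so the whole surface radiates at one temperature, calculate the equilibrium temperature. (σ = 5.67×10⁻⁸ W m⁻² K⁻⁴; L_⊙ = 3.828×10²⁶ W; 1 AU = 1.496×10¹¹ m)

T_eq ≈ 467 K

d = 0.0488 AU = 7.30×10⁹ m.
L = 0.0300 × 3.828×10²⁶ = 1.15×10²⁵ W.
Flux: S = L/(4πd²) = 1.15×10²⁵/(4π×(7.30×10⁹)²) = 1.71×10⁴ W m⁻².
Energy balance: absorbed = emitted ⇒ πR²·S(1−A) = 4πR²·σT_eq⁴, so T_eq⁴ = S(1−A)/(4σ).
T_eq = [1.71×10⁴ × 0.63 / (4 × 5.67×10⁻⁸)]^(1/4) = (4.76×10¹⁰)^(1/4) = 467 K.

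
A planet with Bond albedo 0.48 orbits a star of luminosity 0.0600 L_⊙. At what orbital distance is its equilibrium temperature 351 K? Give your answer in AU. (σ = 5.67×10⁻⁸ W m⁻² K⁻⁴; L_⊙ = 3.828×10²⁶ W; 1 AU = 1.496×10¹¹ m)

L = 0.0600 × 3.828×10²⁶ = 2.30×10²⁵ W.
From T_eq⁴ = L(1−A)/(16πσd²): d = √[L(1−A)/(16πσT_eq⁴)].
d = √[2.30×10²⁵ × 0.52 / (16π × 5.67×10⁻⁸ × (351)⁴)] = 1.66×10¹⁰ m = 0.111 AU.

d ≈ 0.111 AU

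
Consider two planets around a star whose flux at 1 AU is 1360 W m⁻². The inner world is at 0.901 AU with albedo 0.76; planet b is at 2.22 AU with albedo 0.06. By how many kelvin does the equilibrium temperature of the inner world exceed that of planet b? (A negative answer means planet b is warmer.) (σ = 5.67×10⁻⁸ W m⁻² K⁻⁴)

ΔT ≈ 21.3 K

T_eq = [S₀(1−A)/(4σd²)]^(1/4), so T ∝ (1−A)^(1/4) / √d.
T₁ = [1360×0.24/(4×5.67×10⁻⁸×0.901²)]^(1/4) = 205.19 K.
T₂ = [1360×0.94/(4×5.67×10⁻⁸×2.22²)]^(1/4) = 183.90 K.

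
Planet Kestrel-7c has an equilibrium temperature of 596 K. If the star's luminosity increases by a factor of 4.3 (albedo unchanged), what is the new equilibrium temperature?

T_eq ≈ 858 K

T_eq ∝ L^(1/4) · d^(−1/2).
T′ = 596 × 4.3^(1/4) = 858 K.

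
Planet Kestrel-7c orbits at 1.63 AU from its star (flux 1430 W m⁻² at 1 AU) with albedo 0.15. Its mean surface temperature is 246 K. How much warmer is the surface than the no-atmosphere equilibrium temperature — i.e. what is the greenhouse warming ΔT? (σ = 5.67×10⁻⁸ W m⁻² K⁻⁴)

ΔT ≈ 34.1 K

S = 1430/1.63² = 538.2 W m⁻².
T_eq = [S(1−A)/(4σ)]^(1/4) = [538.2×0.85/(4×5.67×10⁻⁸)]^(1/4) = 211.9 K.
ΔT = T_surf − T_eq = 246 − 211.9.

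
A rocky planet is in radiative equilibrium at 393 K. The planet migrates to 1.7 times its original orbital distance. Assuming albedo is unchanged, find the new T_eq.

T_eq ≈ 301 K

T_eq ∝ L^(1/4) · d^(−1/2).
T′ = 393 / 1.7^(1/2) = 301 K.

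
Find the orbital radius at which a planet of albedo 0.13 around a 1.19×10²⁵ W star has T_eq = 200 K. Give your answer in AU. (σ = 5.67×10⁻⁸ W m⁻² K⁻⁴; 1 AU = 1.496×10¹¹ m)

From T_eq⁴ = L(1−A)/(16πσd²): d = √[L(1−A)/(16πσT_eq⁴)].
d = √[1.19×10²⁵ × 0.87 / (16π × 5.67×10⁻⁸ × (200)⁴)] = 4.76×10¹⁰ m = 0.319 AU.

d ≈ 0.319 AU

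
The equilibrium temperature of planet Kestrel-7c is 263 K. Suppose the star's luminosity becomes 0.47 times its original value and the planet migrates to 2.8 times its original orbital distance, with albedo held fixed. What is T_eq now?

T_eq ≈ 130 K

T_eq ∝ L^(1/4) · d^(−1/2).
T′ = 263 × 0.47^(1/4) / 2.8^(1/2) = 130 K.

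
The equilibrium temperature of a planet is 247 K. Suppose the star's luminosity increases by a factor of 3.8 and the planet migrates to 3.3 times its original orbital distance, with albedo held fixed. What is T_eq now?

T_eq ∝ L^(1/4) · d^(−1/2).
T′ = 247 × 3.8^(1/4) / 3.3^(1/2) = 190 K.

T_eq ≈ 190 K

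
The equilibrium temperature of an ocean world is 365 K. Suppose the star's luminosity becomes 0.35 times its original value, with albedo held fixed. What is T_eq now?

T_eq ∝ L^(1/4) · d^(−1/2).
T′ = 365 × 0.35^(1/4) = 281 K.

T_eq ≈ 281 K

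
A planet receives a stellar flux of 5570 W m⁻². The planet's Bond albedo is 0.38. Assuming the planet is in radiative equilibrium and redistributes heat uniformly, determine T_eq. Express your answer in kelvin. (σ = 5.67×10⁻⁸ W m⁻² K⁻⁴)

Energy balance: absorbed = emitted ⇒ πR²·S(1−A) = 4πR²·σT_eq⁴, so T_eq⁴ = S(1−A)/(4σ).
T_eq = [5570 × 0.62 / (4 × 5.67×10⁻⁸)]^(1/4) = (1.52×10¹⁰)^(1/4) = 351 K.

T_eq ≈ 351 K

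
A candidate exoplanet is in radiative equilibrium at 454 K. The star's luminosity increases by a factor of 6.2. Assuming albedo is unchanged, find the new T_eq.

T_eq ∝ L^(1/4) · d^(−1/2).
T′ = 454 × 6.2^(1/4) = 716 K.

T_eq ≈ 716 K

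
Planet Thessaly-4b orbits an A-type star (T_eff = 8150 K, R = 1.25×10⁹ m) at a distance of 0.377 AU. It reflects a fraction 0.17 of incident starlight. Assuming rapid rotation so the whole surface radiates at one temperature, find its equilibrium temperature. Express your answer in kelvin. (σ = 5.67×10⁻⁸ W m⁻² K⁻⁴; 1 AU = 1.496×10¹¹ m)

d = 0.377 AU = 5.64×10¹⁰ m.
L = 4πR_⋆²σT_⋆⁴ = 4π(1.25×10⁹)² × 5.67×10⁻⁸ × (8150)⁴ = 4.91×10²⁷ W.
S = L/(4πd²) = 1.23×10⁵ W m⁻².
Energy balance: absorbed = emitted ⇒ πR²·S(1−A) = 4πR²·σT_eq⁴, so T_eq⁴ = S(1−A)/(4σ).
T_eq = [1.23×10⁵ × 0.83 / (4 × 5.67×10⁻⁸)]^(1/4) = (4.50×10¹¹)^(1/4) = 819 K.

T_eq ≈ 819 K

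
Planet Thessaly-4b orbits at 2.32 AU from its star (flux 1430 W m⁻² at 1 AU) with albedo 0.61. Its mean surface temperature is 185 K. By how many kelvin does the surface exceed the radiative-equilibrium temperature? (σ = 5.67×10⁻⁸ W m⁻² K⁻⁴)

S = 1430/2.32² = 265.7 W m⁻².
T_eq = [S(1−A)/(4σ)]^(1/4) = [265.7×0.39/(4×5.67×10⁻⁸)]^(1/4) = 146.2 K.
ΔT = T_surf − T_eq = 185 − 146.2.

ΔT ≈ 38.8 K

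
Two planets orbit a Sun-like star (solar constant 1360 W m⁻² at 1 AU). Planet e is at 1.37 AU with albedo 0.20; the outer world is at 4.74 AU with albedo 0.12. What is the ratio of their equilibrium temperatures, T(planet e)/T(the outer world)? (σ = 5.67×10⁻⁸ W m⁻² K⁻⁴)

T₁/T₂ ≈ 1.816

T_eq = [S₀(1−A)/(4σd²)]^(1/4), so T ∝ (1−A)^(1/4) / √d.
T₁ = [1360×0.80/(4×5.67×10⁻⁸×1.37²)]^(1/4) = 224.85 K.
T₂ = [1360×0.88/(4×5.67×10⁻⁸×4.74²)]^(1/4) = 123.80 K.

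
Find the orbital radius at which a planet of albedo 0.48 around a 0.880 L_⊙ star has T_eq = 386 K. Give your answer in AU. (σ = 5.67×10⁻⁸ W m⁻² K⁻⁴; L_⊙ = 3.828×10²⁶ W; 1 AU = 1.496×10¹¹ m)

d ≈ 0.352 AU

L = 0.880 × 3.828×10²⁶ = 3.37×10²⁶ W.
From T_eq⁴ = L(1−A)/(16πσd²): d = √[L(1−A)/(16πσT_eq⁴)].
d = √[3.37×10²⁶ × 0.52 / (16π × 5.67×10⁻⁸ × (386)⁴)] = 5.26×10¹⁰ m = 0.352 AU.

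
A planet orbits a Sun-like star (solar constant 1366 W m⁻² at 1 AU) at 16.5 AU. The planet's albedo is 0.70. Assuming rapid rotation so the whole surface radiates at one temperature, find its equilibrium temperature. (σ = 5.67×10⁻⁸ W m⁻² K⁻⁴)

Flux at 16.5 AU: S = 1366/16.5² = 5.02 W m⁻².
Energy balance: absorbed = emitted ⇒ πR²·S(1−A) = 4πR²·σT_eq⁴, so T_eq⁴ = S(1−A)/(4σ).
T_eq = [5.02 × 0.30 / (4 × 5.67×10⁻⁸)]^(1/4) = (6.64×10⁶)^(1/4) = 50.8 K.

T_eq ≈ 50.8 K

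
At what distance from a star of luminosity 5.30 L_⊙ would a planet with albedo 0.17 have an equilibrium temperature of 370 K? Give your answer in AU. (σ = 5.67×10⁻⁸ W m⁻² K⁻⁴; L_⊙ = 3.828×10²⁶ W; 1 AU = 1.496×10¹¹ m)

d ≈ 1.19 AU

L = 5.30 × 3.828×10²⁶ = 2.03×10²⁷ W.
From T_eq⁴ = L(1−A)/(16πσd²): d = √[L(1−A)/(16πσT_eq⁴)].
d = √[2.03×10²⁷ × 0.83 / (16π × 5.67×10⁻⁸ × (370)⁴)] = 1.78×10¹¹ m = 1.19 AU.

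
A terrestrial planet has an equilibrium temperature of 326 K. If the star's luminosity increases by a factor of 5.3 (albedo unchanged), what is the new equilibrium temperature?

T_eq ∝ L^(1/4) · d^(−1/2).
T′ = 326 × 5.3^(1/4) = 495 K.

T_eq ≈ 495 K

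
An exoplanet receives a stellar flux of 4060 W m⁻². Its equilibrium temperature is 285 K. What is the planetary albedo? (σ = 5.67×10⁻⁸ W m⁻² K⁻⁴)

A ≈ 0.63

From T_eq⁴ = S(1−A)/(4σ): 1−A = 4σT_eq⁴/S.
1−A = 4 × 5.67×10⁻⁸ × (285)⁴ / 4060 = 0.369.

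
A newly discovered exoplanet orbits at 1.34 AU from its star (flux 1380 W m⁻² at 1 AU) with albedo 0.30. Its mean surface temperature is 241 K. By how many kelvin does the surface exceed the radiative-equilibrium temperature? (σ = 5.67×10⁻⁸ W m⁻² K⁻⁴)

S = 1380/1.34² = 768.5 W m⁻².
T_eq = [S(1−A)/(4σ)]^(1/4) = [768.5×0.70/(4×5.67×10⁻⁸)]^(1/4) = 220.7 K.
ΔT = T_surf − T_eq = 241 − 220.7.

ΔT ≈ 20.3 K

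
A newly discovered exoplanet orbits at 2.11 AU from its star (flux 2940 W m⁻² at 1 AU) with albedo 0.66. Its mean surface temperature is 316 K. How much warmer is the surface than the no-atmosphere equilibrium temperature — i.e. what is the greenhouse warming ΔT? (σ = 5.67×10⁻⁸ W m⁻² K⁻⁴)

ΔT ≈ 138.6 K

S = 2940/2.11² = 660.4 W m⁻².
T_eq = [S(1−A)/(4σ)]^(1/4) = [660.4×0.34/(4×5.67×10⁻⁸)]^(1/4) = 177.4 K.
ΔT = T_surf − T_eq = 316 − 177.4.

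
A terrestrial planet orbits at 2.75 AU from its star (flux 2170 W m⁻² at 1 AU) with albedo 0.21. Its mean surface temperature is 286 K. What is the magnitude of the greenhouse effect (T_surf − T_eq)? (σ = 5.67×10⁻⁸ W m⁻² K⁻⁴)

ΔT ≈ 108.2 K

S = 2170/2.75² = 286.9 W m⁻².
T_eq = [S(1−A)/(4σ)]^(1/4) = [286.9×0.79/(4×5.67×10⁻⁸)]^(1/4) = 177.8 K.
ΔT = T_surf − T_eq = 286 − 177.8.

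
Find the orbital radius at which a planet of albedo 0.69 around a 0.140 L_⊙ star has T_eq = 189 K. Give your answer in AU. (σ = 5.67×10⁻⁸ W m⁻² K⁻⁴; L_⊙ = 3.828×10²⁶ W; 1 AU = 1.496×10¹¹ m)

d ≈ 0.452 AU

L = 0.140 × 3.828×10²⁶ = 5.36×10²⁵ W.
From T_eq⁴ = L(1−A)/(16πσd²): d = √[L(1−A)/(16πσT_eq⁴)].
d = √[5.36×10²⁵ × 0.31 / (16π × 5.67×10⁻⁸ × (189)⁴)] = 6.76×10¹⁰ m = 0.452 AU.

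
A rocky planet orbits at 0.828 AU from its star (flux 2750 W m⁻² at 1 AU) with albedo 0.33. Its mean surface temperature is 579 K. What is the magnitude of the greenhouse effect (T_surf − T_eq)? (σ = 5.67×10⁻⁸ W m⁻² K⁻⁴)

S = 2750/0.828² = 4011 W m⁻².
T_eq = [S(1−A)/(4σ)]^(1/4) = [4011×0.67/(4×5.67×10⁻⁸)]^(1/4) = 329.9 K.
ΔT = T_surf − T_eq = 579 − 329.9.

ΔT ≈ 249.1 K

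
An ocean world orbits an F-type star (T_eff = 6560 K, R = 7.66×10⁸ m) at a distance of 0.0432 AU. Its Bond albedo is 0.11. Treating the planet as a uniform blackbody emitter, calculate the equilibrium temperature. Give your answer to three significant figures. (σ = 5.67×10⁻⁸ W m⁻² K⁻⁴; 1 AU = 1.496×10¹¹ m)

d = 0.0432 AU = 6.46×10⁹ m.
L = 4πR_⋆²σT_⋆⁴ = 4π(7.66×10⁸)² × 5.67×10⁻⁸ × (6560)⁴ = 7.74×10²⁶ W.
S = L/(4πd²) = 1.48×10⁶ W m⁻².
Energy balance: absorbed = emitted ⇒ πR²·S(1−A) = 4πR²·σT_eq⁴, so T_eq⁴ = S(1−A)/(4σ).
T_eq = [1.48×10⁶ × 0.89 / (4 × 5.67×10⁻⁸)]^(1/4) = (5.79×10¹²)^(1/4) = 1550 K.

T_eq ≈ 1550 K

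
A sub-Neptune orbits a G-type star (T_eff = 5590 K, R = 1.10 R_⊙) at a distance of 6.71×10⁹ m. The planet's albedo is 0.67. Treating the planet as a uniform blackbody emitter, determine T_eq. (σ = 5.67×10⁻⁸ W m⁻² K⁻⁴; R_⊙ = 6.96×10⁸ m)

R_⋆ = 1.10 × 6.96×10⁸ = 7.66×10⁸ m.
L = 4πR_⋆²σT_⋆⁴ = 4π(7.66×10⁸)² × 5.67×10⁻⁸ × (5590)⁴ = 4.08×10²⁶ W.
S = L/(4πd²) = 7.21×10⁵ W m⁻².
Energy balance: absorbed = emitted ⇒ πR²·S(1−A) = 4πR²·σT_eq⁴, so T_eq⁴ = S(1−A)/(4σ).
T_eq = [7.21×10⁵ × 0.33 / (4 × 5.67×10⁻⁸)]^(1/4) = (1.05×10¹²)^(1/4) = 1010 K.

T_eq ≈ 1010 K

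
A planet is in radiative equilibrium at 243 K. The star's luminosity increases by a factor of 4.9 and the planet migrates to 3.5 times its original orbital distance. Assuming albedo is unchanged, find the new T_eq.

T_eq ∝ L^(1/4) · d^(−1/2).
T′ = 243 × 4.9^(1/4) / 3.5^(1/2) = 193 K.

T_eq ≈ 193 K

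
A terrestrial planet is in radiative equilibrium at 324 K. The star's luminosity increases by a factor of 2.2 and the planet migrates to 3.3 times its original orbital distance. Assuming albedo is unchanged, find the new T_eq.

T_eq ∝ L^(1/4) · d^(−1/2).
T′ = 324 × 2.2^(1/4) / 3.3^(1/2) = 217 K.

T_eq ≈ 217 K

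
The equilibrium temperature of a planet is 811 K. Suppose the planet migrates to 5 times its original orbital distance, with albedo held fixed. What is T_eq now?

T_eq ∝ L^(1/4) · d^(−1/2).
T′ = 811 / 5^(1/2) = 363 K.

T_eq ≈ 363 K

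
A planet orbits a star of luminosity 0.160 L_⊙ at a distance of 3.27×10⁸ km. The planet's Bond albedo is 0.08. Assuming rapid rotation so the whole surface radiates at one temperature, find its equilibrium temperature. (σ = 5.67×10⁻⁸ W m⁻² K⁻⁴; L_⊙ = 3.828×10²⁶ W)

d = 3.27×10⁸ km = 3.27×10¹¹ m.
L = 0.160 × 3.828×10²⁶ = 6.12×10²⁵ W.
Flux: S = L/(4πd²) = 6.12×10²⁵/(4π×(3.27×10¹¹)²) = 45.6 W m⁻².
Energy balance: absorbed = emitted ⇒ πR²·S(1−A) = 4πR²·σT_eq⁴, so T_eq⁴ = S(1−A)/(4σ).
T_eq = [45.6 × 0.92 / (4 × 5.67×10⁻⁸)]^(1/4) = (1.85×10⁸)^(1/4) = 117 K.

T_eq ≈ 117 K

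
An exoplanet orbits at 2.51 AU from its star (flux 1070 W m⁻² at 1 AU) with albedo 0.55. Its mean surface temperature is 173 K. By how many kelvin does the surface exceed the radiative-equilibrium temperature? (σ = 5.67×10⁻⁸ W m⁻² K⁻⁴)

S = 1070/2.51² = 169.8 W m⁻².
T_eq = [S(1−A)/(4σ)]^(1/4) = [169.8×0.45/(4×5.67×10⁻⁸)]^(1/4) = 135.5 K.
ΔT = T_surf − T_eq = 173 − 135.5.

ΔT ≈ 37.5 K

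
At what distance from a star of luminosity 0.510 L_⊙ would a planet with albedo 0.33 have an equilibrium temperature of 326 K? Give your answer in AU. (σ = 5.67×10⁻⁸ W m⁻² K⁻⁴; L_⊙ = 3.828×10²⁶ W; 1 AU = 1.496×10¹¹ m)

d ≈ 0.426 AU

L = 0.510 × 3.828×10²⁶ = 1.95×10²⁶ W.
From T_eq⁴ = L(1−A)/(16πσd²): d = √[L(1−A)/(16πσT_eq⁴)].
d = √[1.95×10²⁶ × 0.67 / (16π × 5.67×10⁻⁸ × (326)⁴)] = 6.37×10¹⁰ m = 0.426 AU.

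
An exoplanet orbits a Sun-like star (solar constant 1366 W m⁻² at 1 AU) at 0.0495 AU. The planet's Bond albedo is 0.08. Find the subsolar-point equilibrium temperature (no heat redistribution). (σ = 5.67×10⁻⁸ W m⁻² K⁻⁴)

T_ss ≈ 1730 K

Flux at 0.0495 AU: S = 1366/0.0495² = 5.57×10⁵ W m⁻².
At the subsolar point the surface absorbs S(1−A) and emits σT⁴ per unit area — no factor of 4, since only the local patch is in balance.
T = [5.57×10⁵ × 0.92 / 5.67×10⁻⁸]^(1/4) = (9.05×10¹²)^(1/4) = 1730 K.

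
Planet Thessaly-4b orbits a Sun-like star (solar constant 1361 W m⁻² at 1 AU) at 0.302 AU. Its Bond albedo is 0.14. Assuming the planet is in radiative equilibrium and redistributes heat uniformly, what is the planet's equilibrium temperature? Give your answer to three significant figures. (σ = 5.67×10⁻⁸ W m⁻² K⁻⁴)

T_eq ≈ 488 K

Flux at 0.302 AU: S = 1361/0.302² = 1.49×10⁴ W m⁻².
Energy balance: absorbed = emitted ⇒ πR²·S(1−A) = 4πR²·σT_eq⁴, so T_eq⁴ = S(1−A)/(4σ).
T_eq = [1.49×10⁴ × 0.86 / (4 × 5.67×10⁻⁸)]^(1/4) = (5.66×10¹⁰)^(1/4) = 488 K.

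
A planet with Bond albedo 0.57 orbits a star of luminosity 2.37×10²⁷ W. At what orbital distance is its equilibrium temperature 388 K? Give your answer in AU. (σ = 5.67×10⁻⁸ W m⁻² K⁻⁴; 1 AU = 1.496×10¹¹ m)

From T_eq⁴ = L(1−A)/(16πσd²): d = √[L(1−A)/(16πσT_eq⁴)].
d = √[2.37×10²⁷ × 0.43 / (16π × 5.67×10⁻⁸ × (388)⁴)] = 1.26×10¹¹ m = 0.840 AU.

d ≈ 0.840 AU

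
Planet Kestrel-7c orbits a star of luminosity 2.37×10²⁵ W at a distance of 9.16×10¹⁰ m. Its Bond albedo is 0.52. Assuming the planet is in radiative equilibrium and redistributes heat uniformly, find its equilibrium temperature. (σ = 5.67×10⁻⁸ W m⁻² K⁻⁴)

Flux: S = L/(4πd²) = 2.37×10²⁵/(4π×(9.16×10¹⁰)²) = 225 W m⁻².
Energy balance: absorbed = emitted ⇒ πR²·S(1−A) = 4πR²·σT_eq⁴, so T_eq⁴ = S(1−A)/(4σ).
T_eq = [225 × 0.48 / (4 × 5.67×10⁻⁸)]^(1/4) = (4.76×10⁸)^(1/4) = 148 K.

T_eq ≈ 148 K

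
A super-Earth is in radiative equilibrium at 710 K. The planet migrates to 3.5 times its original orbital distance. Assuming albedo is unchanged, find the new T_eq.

T_eq ≈ 380 K

T_eq ∝ L^(1/4) · d^(−1/2).
T′ = 710 / 3.5^(1/2) = 380 K.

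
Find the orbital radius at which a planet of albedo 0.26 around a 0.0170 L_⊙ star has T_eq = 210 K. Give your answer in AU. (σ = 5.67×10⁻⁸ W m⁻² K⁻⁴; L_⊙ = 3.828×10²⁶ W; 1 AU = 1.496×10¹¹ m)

d ≈ 0.197 AU

L = 0.0170 × 3.828×10²⁶ = 6.51×10²⁴ W.
From T_eq⁴ = L(1−A)/(16πσd²): d = √[L(1−A)/(16πσT_eq⁴)].
d = √[6.51×10²⁴ × 0.74 / (16π × 5.67×10⁻⁸ × (210)⁴)] = 2.95×10¹⁰ m = 0.197 AU.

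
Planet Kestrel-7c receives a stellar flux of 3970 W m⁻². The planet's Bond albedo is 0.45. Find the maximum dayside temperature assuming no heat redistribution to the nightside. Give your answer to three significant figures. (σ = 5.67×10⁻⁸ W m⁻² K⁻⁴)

T_ss ≈ 443 K

With no redistribution each surface element balances locally: S(1−A) = σT⁴.
T = [3970 × 0.55 / 5.67×10⁻⁸]^(1/4) = (3.85×10¹⁰)^(1/4) = 443 K.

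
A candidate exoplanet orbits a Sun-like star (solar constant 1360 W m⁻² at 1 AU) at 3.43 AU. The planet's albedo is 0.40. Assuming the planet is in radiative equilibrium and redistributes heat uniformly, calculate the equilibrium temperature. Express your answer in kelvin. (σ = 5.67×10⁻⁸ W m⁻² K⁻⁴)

Flux at 3.43 AU: S = 1360/3.43² = 116 W m⁻².
Energy balance: absorbed = emitted ⇒ πR²·S(1−A) = 4πR²·σT_eq⁴, so T_eq⁴ = S(1−A)/(4σ).
T_eq = [116 × 0.60 / (4 × 5.67×10⁻⁸)]^(1/4) = (3.06×10⁸)^(1/4) = 132 K.

T_eq ≈ 132 K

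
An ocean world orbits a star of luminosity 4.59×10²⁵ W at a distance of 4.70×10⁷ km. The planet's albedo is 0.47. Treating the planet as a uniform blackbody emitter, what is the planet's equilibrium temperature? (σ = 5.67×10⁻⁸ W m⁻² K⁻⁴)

d = 4.70×10⁷ km = 4.70×10¹⁰ m.
Flux: S = L/(4πd²) = 4.59×10²⁵/(4π×(4.70×10¹⁰)²) = 1650 W m⁻².
Energy balance: absorbed = emitted ⇒ πR²·S(1−A) = 4πR²·σT_eq⁴, so T_eq⁴ = S(1−A)/(4σ).
T_eq = [1650 × 0.53 / (4 × 5.67×10⁻⁸)]^(1/4) = (3.86×10⁹)^(1/4) = 249 K.

T_eq ≈ 249 K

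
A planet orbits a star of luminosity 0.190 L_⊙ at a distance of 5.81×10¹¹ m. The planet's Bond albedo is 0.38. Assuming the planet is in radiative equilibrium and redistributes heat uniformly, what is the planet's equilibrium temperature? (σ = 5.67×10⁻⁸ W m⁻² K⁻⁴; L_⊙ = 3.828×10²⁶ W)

L = 0.190 × 3.828×10²⁶ = 7.27×10²⁵ W.
Flux: S = L/(4πd²) = 7.27×10²⁵/(4π×(5.81×10¹¹)²) = 17.1 W m⁻².
Energy balance: absorbed = emitted ⇒ πR²·S(1−A) = 4πR²·σT_eq⁴, so T_eq⁴ = S(1−A)/(4σ).
T_eq = [17.1 × 0.62 / (4 × 5.67×10⁻⁸)]^(1/4) = (4.69×10⁷)^(1/4) = 82.7 K.

T_eq ≈ 82.7 K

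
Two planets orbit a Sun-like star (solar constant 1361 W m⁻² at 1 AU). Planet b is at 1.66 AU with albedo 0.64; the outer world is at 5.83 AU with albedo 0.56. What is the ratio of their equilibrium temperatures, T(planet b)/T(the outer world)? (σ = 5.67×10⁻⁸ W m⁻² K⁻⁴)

T_eq = [S₀(1−A)/(4σd²)]^(1/4), so T ∝ (1−A)^(1/4) / √d.
T₁ = [1361×0.36/(4×5.67×10⁻⁸×1.66²)]^(1/4) = 167.33 K.
T₂ = [1361×0.44/(4×5.67×10⁻⁸×5.83²)]^(1/4) = 93.88 K.

T₁/T₂ ≈ 1.782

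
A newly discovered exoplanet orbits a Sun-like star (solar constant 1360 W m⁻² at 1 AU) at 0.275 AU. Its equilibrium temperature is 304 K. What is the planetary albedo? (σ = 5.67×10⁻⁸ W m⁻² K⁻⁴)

Flux at 0.275 AU: S = 1360/0.275² = 1.80×10⁴ W m⁻².
From T_eq⁴ = S(1−A)/(4σ): 1−A = 4σT_eq⁴/S.
1−A = 4 × 5.67×10⁻⁸ × (304)⁴ / 1.80×10⁴ = 0.108.

A ≈ 0.89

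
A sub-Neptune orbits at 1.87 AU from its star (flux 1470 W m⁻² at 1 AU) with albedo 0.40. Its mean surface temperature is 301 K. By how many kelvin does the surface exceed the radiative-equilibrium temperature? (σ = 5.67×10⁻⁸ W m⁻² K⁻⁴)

S = 1470/1.87² = 420.4 W m⁻².
T_eq = [S(1−A)/(4σ)]^(1/4) = [420.4×0.60/(4×5.67×10⁻⁸)]^(1/4) = 182.6 K.
ΔT = T_surf − T_eq = 301 − 182.6.

ΔT ≈ 118.4 K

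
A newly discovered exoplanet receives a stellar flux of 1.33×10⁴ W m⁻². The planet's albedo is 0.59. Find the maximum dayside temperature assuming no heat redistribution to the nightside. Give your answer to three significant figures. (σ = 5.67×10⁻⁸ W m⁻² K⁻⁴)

T_ss ≈ 557 K

With no redistribution each surface element balances locally: S(1−A) = σT⁴.
T = [1.33×10⁴ × 0.41 / 5.67×10⁻⁸]^(1/4) = (9.62×10¹⁰)^(1/4) = 557 K.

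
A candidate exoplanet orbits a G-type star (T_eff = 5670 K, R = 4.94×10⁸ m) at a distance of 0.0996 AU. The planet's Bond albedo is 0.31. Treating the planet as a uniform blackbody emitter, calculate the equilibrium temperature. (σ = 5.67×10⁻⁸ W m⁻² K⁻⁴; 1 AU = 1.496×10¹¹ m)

T_eq ≈ 665 K

d = 0.0996 AU = 1.49×10¹⁰ m.
L = 4πR_⋆²σT_⋆⁴ = 4π(4.94×10⁸)² × 5.67×10⁻⁸ × (5670)⁴ = 1.80×10²⁶ W.
S = L/(4πd²) = 6.44×10⁴ W m⁻².
Energy balance: absorbed = emitted ⇒ πR²·S(1−A) = 4πR²·σT_eq⁴, so T_eq⁴ = S(1−A)/(4σ).
T_eq = [6.44×10⁴ × 0.69 / (4 × 5.67×10⁻⁸)]^(1/4) = (1.96×10¹¹)^(1/4) = 665 K.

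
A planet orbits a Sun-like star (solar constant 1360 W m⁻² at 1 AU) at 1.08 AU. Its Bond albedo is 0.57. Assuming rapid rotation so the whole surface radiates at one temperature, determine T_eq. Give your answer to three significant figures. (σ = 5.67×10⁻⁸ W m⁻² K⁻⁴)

Flux at 1.08 AU: S = 1360/1.08² = 1170 W m⁻².
Energy balance: absorbed = emitted ⇒ πR²·S(1−A) = 4πR²·σT_eq⁴, so T_eq⁴ = S(1−A)/(4σ).
T_eq = [1170 × 0.43 / (4 × 5.67×10⁻⁸)]^(1/4) = (2.21×10⁹)^(1/4) = 217 K.

T_eq ≈ 217 K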